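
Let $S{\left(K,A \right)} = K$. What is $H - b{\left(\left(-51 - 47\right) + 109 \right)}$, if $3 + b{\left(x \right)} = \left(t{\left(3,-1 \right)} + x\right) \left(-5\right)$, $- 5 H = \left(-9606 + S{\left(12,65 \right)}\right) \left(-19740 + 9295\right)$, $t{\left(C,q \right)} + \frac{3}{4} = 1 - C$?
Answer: $- \frac{80167287}{4} \approx -2.0042 \cdot 10^{7}$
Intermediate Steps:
$t{\left(C,q \right)} = \frac{1}{4} - C$ ($t{\left(C,q \right)} = - \frac{3}{4} - \left(-1 + C\right) = \frac{1}{4} - C$)
$H = -20041866$ ($H = - \frac{\left(-9606 + 12\right) \left(-19740 + 9295\right)}{5} = - \frac{\left(-9594\right) \left(-10445\right)}{5} = \left(- \frac{1}{5}\right) 100209330 = -20041866$)
$b{\left(x \right)} = \frac{43}{4} - 5 x$ ($b{\left(x \right)} = -3 + \left(\left(\frac{1}{4} - 3\right) + x\right) \left(-5\right) = -3 + \left(- \frac{11}{4} + x\right) \left(-5\right) = -3 - \left(- \frac{55}{4} + 5 x\right) = \frac{43}{4} - 5 x$)
$H - b{\left(\left(-51 - 47\right) + 109 \right)} = -20041866 - \left(\frac{43}{4} - 5 \left(\left(-51 - 47\right) + 109\right)\right) = -20041866 - \left(\frac{43}{4} - 5 \left(-98 + 109\right)\right) = -20041866 - \left(\frac{43}{4} - 55\right) = -20041866 - - \frac{177}{4} = -20041866 + \frac{177}{4} = - \frac{80167287}{4}$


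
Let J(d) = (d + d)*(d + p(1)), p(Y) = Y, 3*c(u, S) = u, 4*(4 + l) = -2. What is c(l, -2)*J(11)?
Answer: -396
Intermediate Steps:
l = -9/2 (l = -4 + (¼)*(-2) = -4 - ½ = -9/2 ≈ -4.5000)
c(u, S) = u/3
J(d) = 2*d*(1 + d) (J(d) = (d + d)*(d + 1) = (2*d)*(1 + d) = 2*d*(1 + d))
c(l, -2)*J(11) = ((⅓)*(-9/2))*(2*11*(1 + 11)) = -3*11*12 = -3/2*264 = -396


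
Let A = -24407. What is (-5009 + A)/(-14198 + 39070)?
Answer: -3677/3109 ≈ -1.1827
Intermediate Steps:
(-5009 + A)/(-14198 + 39070) = (-5009 - 24407)/(-14198 + 39070) = -29416/24872 = -29416*1/24872 = -3677/3109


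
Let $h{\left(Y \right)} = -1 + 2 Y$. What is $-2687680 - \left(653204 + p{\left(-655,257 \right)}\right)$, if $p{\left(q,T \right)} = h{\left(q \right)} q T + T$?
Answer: $-224028326$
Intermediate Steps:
$p{\left(q,T \right)} = T + T q \left(-1 + 2 q\right)$ ($p{\left(q,T \right)} = \left(-1 + 2 q\right) q T + T = q \left(-1 + 2 q\right) T + T = T q \left(-1 + 2 q\right) + T = T + T q \left(-1 + 2 q\right)$)
$-2687680 - \left(653204 + p{\left(-655,257 \right)}\right) = -2687680 + \left(4474 \left(-146\right) - 257 \left(1 - 655 \left(-1 + 2 \left(-655\right)\right)\right)\right) = -2687680 - \left(653204 + 257 \left(1 - 655 \left(-1 - 1310\right)\right)\right) = -2687680 - \left(653204 + 257 \left(1 - -858705\right)\right) = -2687680 - \left(653204 + 257 \left(1 + 858705\right)\right) = -2687680 - \left(653204 + 257 \cdot 858706\right) = -2687680 - 221340646 = -224028326$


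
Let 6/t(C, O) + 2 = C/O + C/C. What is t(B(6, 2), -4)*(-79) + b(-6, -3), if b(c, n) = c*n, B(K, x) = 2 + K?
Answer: 176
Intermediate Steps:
t(C, O) = 6/(-1 + C/O) (t(C, O) = 6/(-2 + (C/O + C/C)) = 6/(-2 + (C/O + 1)) = 6/(-2 + (1 + C/O)) = 6/(-1 + C/O))
t(B(6, 2), -4)*(-79) + b(-6, -3) = (6*(-4)/((2 + 6) - 1*(-4)))*(-79) - 6*(-3) = (6*(-4)/(8 + 4))*(-79) + 18 = (6*(-4)/12)*(-79) + 18 = (6*(-4)*(1/12))*(-79) + 18 = -2*(-79) + 18 = 158 + 18 = 176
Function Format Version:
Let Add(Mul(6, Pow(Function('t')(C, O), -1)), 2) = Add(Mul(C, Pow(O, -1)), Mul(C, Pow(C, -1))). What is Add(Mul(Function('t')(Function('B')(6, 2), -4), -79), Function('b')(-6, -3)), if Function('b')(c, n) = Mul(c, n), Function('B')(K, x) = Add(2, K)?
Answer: 176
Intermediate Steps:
Function('t')(C, O) = Mul(6, Pow(Add(-1, Mul(C, Pow(O, -1))), -1)) (Function('t')(C, O) = Mul(6, Pow(Add(-2, Add(Mul(C, Pow(O, -1)), Mul(C, Pow(C, -1)))), -1)) = Mul(6, Pow(Add(-2, Add(Mul(C, Pow(O, -1)), 1)), -1)) = Mul(6, Pow(Add(-2, Add(1, Mul(C, Pow(O, -1)))), -1)) = Mul(6, Pow(Add(-1, Mul(C, Pow(O, -1))), -1)))
Add(Mul(Function('t')(Function('B')(6, 2), -4), -79), Function('b')(-6, -3)) = Add(Mul(Mul(6, -4, Pow(Add(Add(2, 6), Mul(-1, -4)), -1)), -79), Mul(-6, -3)) = Add(Mul(Mul(6, -4, Pow(Add(8, 4), -1)), -79), 18) = Add(Mul(Mul(6, -4, Pow(12, -1)), -79), 18) = Add(Mul(Mul(6, -4, Rational(1, 12)), -79), 18) = Add(Mul(-2, -79), 18) = Add(158, 18) = 176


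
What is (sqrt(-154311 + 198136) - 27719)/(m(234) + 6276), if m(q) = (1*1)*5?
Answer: -27719/6281 + 5*sqrt(1753)/6281 ≈ -4.3798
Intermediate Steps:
m(q) = 5 (m(q) = 1*5 = 5)
(sqrt(-154311 + 198136) - 27719)/(m(234) + 6276) = (sqrt(-154311 + 198136) - 27719)/(5 + 6276) = (sqrt(43825) - 27719)/6281 = (5*sqrt(1753) - 27719)*(1/6281) = (-27719 + 5*sqrt(1753))*(1/6281) = -27719/6281 + 5*sqrt(1753)/6281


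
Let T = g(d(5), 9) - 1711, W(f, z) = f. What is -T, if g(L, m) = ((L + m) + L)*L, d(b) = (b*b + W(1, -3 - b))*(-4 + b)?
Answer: 125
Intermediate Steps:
d(b) = (1 + b²)*(-4 + b) (d(b) = (b*b + 1)*(-4 + b) = (b² + 1)*(-4 + b) = (1 + b²)*(-4 + b))
g(L, m) = L*(m + 2*L) (g(L, m) = (m + 2*L)*L = L*(m + 2*L))
T = -125 (T = (-4 + 5 + 5³ - 4*5²)*(9 + 2*(-4 + 5 + 5³ - 4*5²)) - 1711 = (-4 + 5 + 125 - 4*25)*(9 + 2*(-4 + 5 + 125 - 4*25)) - 1711 = (-4 + 5 + 125 - 100)*(9 + 2*(-4 + 5 + 125 - 100)) - 1711 = 26*(9 + 2*26) - 1711 = 26*(9 + 52) - 1711 = 26*61 - 1711 = 1586 - 1711 = -125)
-T = -1*(-125) = 125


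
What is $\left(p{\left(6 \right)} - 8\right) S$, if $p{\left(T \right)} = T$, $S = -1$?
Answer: $2$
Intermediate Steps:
$\left(p{\left(6 \right)} - 8\right) S = \left(6 - 8\right) \left(-1\right) = \left(-2\right) \left(-1\right) = 2$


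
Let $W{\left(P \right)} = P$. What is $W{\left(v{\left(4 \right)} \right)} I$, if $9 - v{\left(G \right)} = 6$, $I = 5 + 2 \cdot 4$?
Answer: $39$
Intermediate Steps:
$I = 13$ ($I = 5 + 8 = 13$)
$v{\left(G \right)} = 3$ ($v{\left(G \right)} = 9 - 6 = 3$)
$W{\left(v{\left(4 \right)} \right)} I = 3 \cdot 13 = 39$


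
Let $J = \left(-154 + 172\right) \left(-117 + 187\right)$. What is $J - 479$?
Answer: $781$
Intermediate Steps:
$J = 1260$ ($J = 18 \cdot 70 = 1260$)
$J - 479 = 1260 - 479 = 781$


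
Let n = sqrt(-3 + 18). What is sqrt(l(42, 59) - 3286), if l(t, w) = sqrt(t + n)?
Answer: sqrt(-3286 + sqrt(42 + sqrt(15))) ≈ 57.265*I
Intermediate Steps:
n = sqrt(15) ≈ 3.8730
l(t, w) = sqrt(t + sqrt(15))
sqrt(l(42, 59) - 3286) = sqrt(sqrt(42 + sqrt(15)) - 3286) = sqrt(-3286 + sqrt(42 + sqrt(15)))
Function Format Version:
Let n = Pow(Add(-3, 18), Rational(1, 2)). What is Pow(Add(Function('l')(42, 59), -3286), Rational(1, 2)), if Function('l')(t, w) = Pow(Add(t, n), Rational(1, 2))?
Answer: Pow(Add(-3286, Pow(Add(42, Pow(15, Rational(1, 2))), Rational(1, 2))), Rational(1, 2)) ≈ Mul(57.265, I)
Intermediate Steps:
n = Pow(15, Rational(1, 2)) ≈ 3.8730
Function('l')(t, w) = Pow(Add(t, Pow(15, Rational(1, 2))), Rational(1, 2))
Pow(Add(Function('l')(42, 59), -3286), Rational(1, 2)) = Pow(Add(Pow(Add(42, Pow(15, Rational(1, 2))), Rational(1, 2)), -3286), Rational(1, 2)) = Pow(Add(-3286, Pow(Add(42, Pow(15, Rational(1, 2))), Rational(1, 2))), Rational(1, 2))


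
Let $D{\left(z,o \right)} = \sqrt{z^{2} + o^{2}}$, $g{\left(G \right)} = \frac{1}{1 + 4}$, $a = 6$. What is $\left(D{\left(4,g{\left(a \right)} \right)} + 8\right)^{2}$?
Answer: $\frac{\left(40 + \sqrt{401}\right)^{2}}{25} \approx 144.12$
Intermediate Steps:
$g{\left(G \right)} = \frac{1}{5}$
$D{\left(z,o \right)} = \sqrt{o^{2} + z^{2}}$
$\left(D{\left(4,g{\left(a \right)} \right)} + 8\right)^{2} = \left(\sqrt{\left(\frac{1}{5}\right)^{2} + 4^{2}} + 8\right)^{2} = \left(\sqrt{\frac{1}{25} + 16} + 8\right)^{2} = \left(\sqrt{\frac{401}{25}} + 8\right)^{2} = \left(\frac{\sqrt{401}}{5} + 8\right)^{2} = \left(8 + \frac{\sqrt{401}}{5}\right)^{2}$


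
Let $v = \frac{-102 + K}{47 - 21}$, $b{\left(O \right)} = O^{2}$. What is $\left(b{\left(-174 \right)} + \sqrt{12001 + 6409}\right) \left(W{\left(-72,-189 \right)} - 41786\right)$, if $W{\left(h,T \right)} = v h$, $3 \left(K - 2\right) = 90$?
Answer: $- \frac{16370172648}{13} - \frac{540698 \sqrt{18410}}{13} \approx -1.2649 \cdot 10^{9}$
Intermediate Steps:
$K = 32$ ($K = 2 + \frac{1}{3} \cdot 90 = 2 + 30 = 32$)
$v = - \frac{35}{13}$ ($v = \frac{-102 + 32}{47 - 21} = - \frac{70}{26} = \left(-70\right) \frac{1}{26} = - \frac{35}{13} \approx -2.6923$)
$W{\left(h,T \right)} = - \frac{35 h}{13}$
$\left(b{\left(-174 \right)} + \sqrt{12001 + 6409}\right) \left(W{\left(-72,-189 \right)} - 41786\right) = \left(\left(-174\right)^{2} + \sqrt{12001 + 6409}\right) \left(\left(- \frac{35}{13}\right) \left(-72\right) - 41786\right) = \left(30276 + \sqrt{18410}\right) \left(\frac{2520}{13} - 41786\right) = \left(30276 + \sqrt{18410}\right) \left(- \frac{540698}{13}\right) = - \frac{16370172648}{13} - \frac{540698 \sqrt{18410}}{13}$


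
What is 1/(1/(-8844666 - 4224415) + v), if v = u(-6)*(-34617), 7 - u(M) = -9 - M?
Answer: -13069081/4524123769771 ≈ -2.8888e-6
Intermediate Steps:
u(M) = 16 + M (u(M) = 7 - (-9 - M) = 7 + (9 + M) = 16 + M)
v = -346170 (v = (16 - 6)*(-34617) = 10*(-34617) = -346170)
1/(1/(-8844666 - 4224415) + v) = 1/(1/(-8844666 - 4224415) - 346170) = 1/(1/(-13069081) - 346170) = 1/(-1/13069081 - 346170) = 1/(-4524123769771/13069081) = -13069081/4524123769771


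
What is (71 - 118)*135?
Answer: -6345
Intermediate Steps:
(71 - 118)*135 = -47*135 = -6345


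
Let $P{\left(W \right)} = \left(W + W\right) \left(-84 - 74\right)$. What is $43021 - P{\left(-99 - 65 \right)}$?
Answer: $-8803$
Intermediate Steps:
$P{\left(W \right)} = - 316 W$ ($P{\left(W \right)} = 2 W \left(-158\right) = - 316 W$)
$43021 - P{\left(-99 - 65 \right)} = 43021 - - 316 \left(-99 - 65\right) = 43021 - \left(-316\right) \left(-164\right) = 43021 - 51824 = -8803$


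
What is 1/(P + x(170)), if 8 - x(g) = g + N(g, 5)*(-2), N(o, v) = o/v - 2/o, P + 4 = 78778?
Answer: 85/6687798 ≈ 1.2710e-5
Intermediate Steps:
P = 78774 (P = -4 + 78778 = 78774)
N(o, v) = -2/o + o/v
x(g) = 8 - 4/g - 3*g/5 (x(g) = 8 - (g + (-2/g + g/5)*(-2)) = 8 - (g + (4/g - 2*g/5)) = 8 - (4/g + 3*g/5) = 8 + (-4/g - 3*g/5) = 8 - 4/g - 3*g/5)
1/(P + x(170)) = 1/(78774 + (8 - 4/170 - ⅗*170)) = 1/(78774 + (8 - 4*1/170 - 102)) = 1/(78774 + (8 - 2/85 - 102)) = 1/(78774 - 7992/85) = 1/(6687798/85) = 85/6687798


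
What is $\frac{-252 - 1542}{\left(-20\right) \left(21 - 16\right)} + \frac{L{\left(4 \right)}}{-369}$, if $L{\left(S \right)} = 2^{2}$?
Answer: $\frac{330793}{18450} \approx 17.929$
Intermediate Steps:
$L{\left(S \right)} = 4$
$\frac{-252 - 1542}{\left(-20\right) \left(21 - 16\right)} + \frac{L{\left(4 \right)}}{-369} = \frac{-252 - 1542}{\left(-20\right) \left(21 - 16\right)} + \frac{4}{-369} = \frac{-252 - 1542}{\left(-20\right) 5} + 4 \left(- \frac{1}{369}\right) = - \frac{1794}{-100} - \frac{4}{369} = \left(-1794\right) \left(- \frac{1}{100}\right) - \frac{4}{369} = \frac{897}{50} - \frac{4}{369} = \frac{330793}{18450}$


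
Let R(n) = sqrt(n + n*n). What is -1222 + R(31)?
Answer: -1222 + 4*sqrt(62) ≈ -1190.5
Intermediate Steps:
R(n) = sqrt(n + n**2)
-1222 + R(31) = -1222 + sqrt(31*(1 + 31)) = -1222 + sqrt(31*32) = -1222 + sqrt(992) = -1222 + 4*sqrt(62)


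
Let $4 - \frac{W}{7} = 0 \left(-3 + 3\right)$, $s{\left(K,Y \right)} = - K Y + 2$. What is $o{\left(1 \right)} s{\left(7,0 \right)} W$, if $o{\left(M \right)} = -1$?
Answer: $-56$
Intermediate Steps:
$s{\left(K,Y \right)} = 2 - K Y$ ($s{\left(K,Y \right)} = - K Y + 2 = 2 - K Y$)
$W = 28$ ($W = 28 - 7 \cdot 0 \left(-3 + 3\right) = 28 - 7 \cdot 0 \cdot 0 = 28 - 0 = 28 + 0 = 28$)
$o{\left(1 \right)} s{\left(7,0 \right)} W = - (2 - 7 \cdot 0) 28 = - (2 + 0) 28 = \left(-1\right) 2 \cdot 28 = \left(-2\right) 28 = -56$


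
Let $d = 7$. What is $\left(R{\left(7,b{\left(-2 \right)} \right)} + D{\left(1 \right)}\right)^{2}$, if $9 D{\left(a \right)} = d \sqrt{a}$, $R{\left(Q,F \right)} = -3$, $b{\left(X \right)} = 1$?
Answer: $\frac{400}{81} \approx 4.9383$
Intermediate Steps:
$D{\left(a \right)} = \frac{7 \sqrt{a}}{9}$
$\left(R{\left(7,b{\left(-2 \right)} \right)} + D{\left(1 \right)}\right)^{2} = \left(-3 + \frac{7 \sqrt{1}}{9}\right)^{2} = \left(-3 + \frac{7}{9} \cdot 1\right)^{2} = \left(-3 + \frac{7}{9}\right)^{2} = \left(- \frac{20}{9}\right)^{2} = \frac{400}{81}$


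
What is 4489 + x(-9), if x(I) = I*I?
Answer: 4570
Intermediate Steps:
x(I) = I²
4489 + x(-9) = 4489 + (-9)² = 4489 + 81 = 4570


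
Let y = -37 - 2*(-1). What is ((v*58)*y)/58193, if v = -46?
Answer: 93380/58193 ≈ 1.6047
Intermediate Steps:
y = -35 (y = -37 - 1*(-2) = -37 + 2 = -35)
((v*58)*y)/58193 = (-46*58*(-35))/58193 = -2668*(-35)*(1/58193) = 93380*(1/58193) = 93380/58193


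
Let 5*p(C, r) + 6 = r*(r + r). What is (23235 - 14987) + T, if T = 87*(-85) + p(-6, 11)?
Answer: 4501/5 ≈ 900.20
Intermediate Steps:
p(C, r) = -6/5 + 2*r²/5 (p(C, r) = -6/5 + (r*(r + r))/5 = -6/5 + (r*(2*r))/5 = -6/5 + (2*r²)/5 = -6/5 + 2*r²/5)
T = -36739/5 (T = 87*(-85) + (-6/5 + (⅖)*11²) = -7395 + (-6/5 + (⅖)*121) = -7395 + (-6/5 + 242/5) = -7395 + 236/5 = -36739/5 ≈ -7347.8)
(23235 - 14987) + T = (23235 - 14987) - 36739/5 = 8248 - 36739/5 = 4501/5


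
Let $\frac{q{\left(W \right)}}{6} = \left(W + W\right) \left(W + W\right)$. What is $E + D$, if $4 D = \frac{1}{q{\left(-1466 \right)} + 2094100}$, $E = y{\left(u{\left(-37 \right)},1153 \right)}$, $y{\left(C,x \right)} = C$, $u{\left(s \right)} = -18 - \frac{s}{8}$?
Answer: $- \frac{2871550653}{214695376} \approx -13.375$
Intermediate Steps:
$q{\left(W \right)} = 24 W^{2}$ ($q{\left(W \right)} = 6 \left(W + W\right) \left(W + W\right) = 6 \cdot 2 W 2 W = 6 \cdot 4 W^{2} = 24 W^{2}$)
$u{\left(s \right)} = -18 - \frac{s}{8}$ ($u{\left(s \right)} = -18 - s \frac{1}{8} = -18 - \frac{s}{8}$)
$E = - \frac{107}{8}$ ($E = -18 - - \frac{37}{8} = -18 + \frac{37}{8} = - \frac{107}{8} \approx -13.375$)
$D = \frac{1}{214695376}$ ($D = \frac{1}{4 \left(24 \left(-1466\right)^{2} + 2094100\right)} = \frac{1}{4 \left(24 \cdot 2149156 + 2094100\right)} = \frac{1}{4 \left(51579744 + 2094100\right)} = \frac{1}{4 \cdot 53673844} = \frac{1}{4} \cdot \frac{1}{53673844} = \frac{1}{214695376} \approx 4.6578 \cdot 10^{-9}$)
$E + D = - \frac{107}{8} + \frac{1}{214695376} = - \frac{2871550653}{214695376}$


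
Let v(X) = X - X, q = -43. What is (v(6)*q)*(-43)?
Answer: 0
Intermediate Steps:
v(X) = 0
(v(6)*q)*(-43) = (0*(-43))*(-43) = 0*(-43) = 0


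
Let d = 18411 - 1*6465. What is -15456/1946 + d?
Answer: 1659390/139 ≈ 11938.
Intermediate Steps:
d = 11946 (d = 18411 - 6465 = 11946)
-15456/1946 + d = -15456/1946 + 11946 = -15456*1/1946 + 11946 = -1104/139 + 11946 = 1659390/139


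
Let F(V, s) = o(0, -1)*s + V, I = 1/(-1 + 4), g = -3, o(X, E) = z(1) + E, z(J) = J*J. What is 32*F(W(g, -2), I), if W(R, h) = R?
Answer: -96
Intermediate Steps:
z(J) = J**2
o(X, E) = 1 + E (o(X, E) = 1**2 + E = 1 + E)
I = 1/3 ≈ 0.33333
F(V, s) = V (F(V, s) = (1 - 1)*s + V = 0*s + V = 0 + V = V)
32*F(W(g, -2), I) = 32*(-3) = -96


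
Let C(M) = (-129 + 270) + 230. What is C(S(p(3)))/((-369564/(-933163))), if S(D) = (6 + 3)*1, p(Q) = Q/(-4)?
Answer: 346203473/369564 ≈ 936.79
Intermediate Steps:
p(Q) = -Q/4 (p(Q) = Q*(-1/4) = -Q/4)
S(D) = 9 (S(D) = 9*1 = 9)
C(M) = 371 (C(M) = 141 + 230 = 371)
C(S(p(3)))/((-369564/(-933163))) = 371/((-369564/(-933163))) = 371/((-369564*(-1/933163))) = 371/(369564/933163) = 371*(933163/369564) = 346203473/369564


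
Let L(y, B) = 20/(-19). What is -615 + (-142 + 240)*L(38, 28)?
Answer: -13645/19 ≈ -718.16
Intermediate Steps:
L(y, B) = -20/19 (L(y, B) = 20*(-1/19) = -20/19)
-615 + (-142 + 240)*L(38, 28) = -615 + (-142 + 240)*(-20/19) = -615 + 98*(-20/19) = -615 - 1960/19 = -13645/19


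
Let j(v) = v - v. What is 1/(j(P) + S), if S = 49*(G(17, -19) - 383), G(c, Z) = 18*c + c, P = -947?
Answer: -1/2940 ≈ -0.00034014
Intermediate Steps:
j(v) = 0
G(c, Z) = 19*c
S = -2940 (S = 49*(19*17 - 383) = 49*(323 - 383) = 49*(-60) = -2940)
1/(j(P) + S) = 1/(0 - 2940) = 1/(-2940) = -1/2940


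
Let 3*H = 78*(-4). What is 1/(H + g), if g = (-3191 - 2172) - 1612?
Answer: -1/7079 ≈ -0.00014126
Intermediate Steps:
g = -6975 (g = -5363 - 1612 = -6975)
H = -104 (H = (78*(-4))/3 = (⅓)*(-312) = -104)
1/(H + g) = 1/(-104 - 6975) = 1/(-7079) = -1/7079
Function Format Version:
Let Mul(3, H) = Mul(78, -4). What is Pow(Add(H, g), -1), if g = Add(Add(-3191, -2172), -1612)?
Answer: Rational(-1, 7079) ≈ -0.00014126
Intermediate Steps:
g = -6975 (g = Add(-5363, -1612) = -6975)
H = -104 (H = Mul(Rational(1, 3), Mul(78, -4)) = Mul(Rational(1, 3), -312) = -104)
Pow(Add(H, g), -1) = Pow(Add(-104, -6975), -1) = Pow(-7079, -1) = Rational(-1, 7079)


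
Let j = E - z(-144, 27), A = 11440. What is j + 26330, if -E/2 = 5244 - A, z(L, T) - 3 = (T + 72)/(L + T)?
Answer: 503358/13 ≈ 38720.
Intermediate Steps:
z(L, T) = 3 + (72 + T)/(L + T) (z(L, T) = 3 + (T + 72)/(L + T) = 3 + (72 + T)/(L + T))
E = 12392 (E = -2*(5244 - 1*11440) = -2*(5244 - 11440) = -2*(-6196) = 12392)
j = 161068/13 (j = 12392 - (72 + 3*(-144) + 4*27)/(-144 + 27) = 12392 - (72 - 432 + 108)/(-117) = 12392 - (-1)*(-252)/117 = 12392 - 1*28/13 = 12392 - 28/13 = 161068/13 ≈ 12390.)
j + 26330 = 161068/13 + 26330 = 503358/13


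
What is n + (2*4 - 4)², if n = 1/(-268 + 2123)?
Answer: 29681/1855 ≈ 16.001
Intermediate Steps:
n = 1/1855 ≈ 0.00053908
n + (2*4 - 4)² = 1/1855 + (2*4 - 4)² = 1/1855 + (8 - 4)² = 1/1855 + 4² = 1/1855 + 16 = 29681/1855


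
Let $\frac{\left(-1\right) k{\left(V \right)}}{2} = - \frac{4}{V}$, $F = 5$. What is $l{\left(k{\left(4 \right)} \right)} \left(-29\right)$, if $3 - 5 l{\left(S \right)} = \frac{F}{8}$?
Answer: $- \frac{551}{40} \approx -13.775$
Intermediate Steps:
$k{\left(V \right)} = \frac{8}{V}$ ($k{\left(V \right)} = - 2 \left(- \frac{4}{V}\right) = \frac{8}{V}$)
$l{\left(S \right)} = \frac{19}{40}$ ($l{\left(S \right)} = \frac{3}{5} - \frac{5 \cdot \frac{1}{8}}{5} = \frac{3}{5} - \frac{1}{8} = \frac{19}{40}$)
$l{\left(k{\left(4 \right)} \right)} \left(-29\right) = \frac{19}{40} \left(-29\right) = - \frac{551}{40}$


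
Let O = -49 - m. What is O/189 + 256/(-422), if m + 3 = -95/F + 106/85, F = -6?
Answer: -19126001/20338290 ≈ -0.94039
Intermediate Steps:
m = 7181/510 (m = -3 + (-95/(-6) + 106/85) = -3 + (-95*(-1/6) + 106*(1/85)) = -3 + (95/6 + 106/85) = -3 + 8711/510 = 7181/510 ≈ 14.080)
O = -32171/510 (O = -49 - 1*7181/510 = -49 - 7181/510 = -32171/510 ≈ -63.080)
O/189 + 256/(-422) = -32171/510/189 + 256/(-422) = -32171/510*1/189 + 256*(-1/422) = -32171/96390 - 128/211 = -19126001/20338290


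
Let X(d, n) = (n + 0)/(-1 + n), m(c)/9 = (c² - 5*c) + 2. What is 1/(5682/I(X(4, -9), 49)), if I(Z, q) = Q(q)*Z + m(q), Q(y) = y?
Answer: 64887/18940 ≈ 3.4259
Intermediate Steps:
m(c) = 18 - 45*c + 9*c² (m(c) = 9*((c² - 5*c) + 2) = 9*(2 + c² - 5*c) = 18 - 45*c + 9*c²)
X(d, n) = n/(-1 + n)
I(Z, q) = 18 - 45*q + 9*q² + Z*q (I(Z, q) = q*Z + (18 - 45*q + 9*q²) = Z*q + (18 - 45*q + 9*q²) = 18 - 45*q + 9*q² + Z*q)
1/(5682/I(X(4, -9), 49)) = 1/(5682/(18 - 45*49 + 9*49² - 9/(-1 - 9)*49)) = 1/(5682/(18 - 2205 + 9*2401 - 9/(-10)*49)) = 1/(5682/(18 - 2205 + 21609 - 9*(-⅒)*49)) = 1/(5682/(18 - 2205 + 21609 + (9/10)*49)) = 1/(5682/(18 - 2205 + 21609 + 441/10)) = 1/(5682/(194661/10)) = 1/(5682*(10/194661)) = 1/(18940/64887) = 64887/18940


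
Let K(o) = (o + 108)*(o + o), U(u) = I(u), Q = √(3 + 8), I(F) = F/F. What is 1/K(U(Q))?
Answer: 1/218 ≈ 0.0045872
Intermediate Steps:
I(F) = 1
Q = √11 ≈ 3.3166
U(u) = 1
K(o) = 2*o*(108 + o) (K(o) = (108 + o)*(2*o) = 2*o*(108 + o))
1/K(U(Q)) = 1/(2*1*(108 + 1)) = 1/(2*1*109) = 1/218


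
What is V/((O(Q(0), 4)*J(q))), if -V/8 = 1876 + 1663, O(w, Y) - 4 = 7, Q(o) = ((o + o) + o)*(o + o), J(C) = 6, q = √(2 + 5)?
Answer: -14156/33 ≈ -428.97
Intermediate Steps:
q = √7 ≈ 2.6458
Q(o) = 6*o² (Q(o) = (2*o + o)*(2*o) = (3*o)*(2*o) = 6*o²)
O(w, Y) = 11 (O(w, Y) = 4 + 7 = 11)
V = -28312 (V = -8*(1876 + 1663) = -8*3539 = -28312)
V/((O(Q(0), 4)*J(q))) = -28312/(11*6) = -28312/66 = -28312*1/66 = -14156/33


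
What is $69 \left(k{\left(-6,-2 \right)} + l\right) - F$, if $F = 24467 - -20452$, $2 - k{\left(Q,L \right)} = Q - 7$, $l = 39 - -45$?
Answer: $-38088$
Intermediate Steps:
$l = 84$ ($l = 39 + 45 = 84$)
$k{\left(Q,L \right)} = 9 - Q$ ($k{\left(Q,L \right)} = 2 - \left(Q - 7\right) = 2 - \left(-7 + Q\right) = 9 - Q$)
$F = 44919$ ($F = 24467 + 20452 = 44919$)
$69 \left(k{\left(-6,-2 \right)} + l\right) - F = 69 \left(\left(9 - -6\right) + 84\right) - 44919 = 69 \left(\left(9 + 6\right) + 84\right) - 44919 = 69 \left(15 + 84\right) - 44919 = 69 \cdot 99 - 44919 = 6831 - 44919 = -38088$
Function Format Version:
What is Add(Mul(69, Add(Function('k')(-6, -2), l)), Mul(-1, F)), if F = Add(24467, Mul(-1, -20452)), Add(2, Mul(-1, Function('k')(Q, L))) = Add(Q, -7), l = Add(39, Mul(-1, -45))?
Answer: -38088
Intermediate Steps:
l = 84 (l = Add(39, 45) = 84)
Function('k')(Q, L) = Add(9, Mul(-1, Q)) (Function('k')(Q, L) = Add(2, Mul(-1, Add(Q, -7))) = Add(2, Mul(-1, Add(-7, Q))) = Add(2, Add(7, Mul(-1, Q))) = Add(9, Mul(-1, Q)))
F = 44919 (F = Add(24467, 20452) = 44919)
Add(Mul(69, Add(Function('k')(-6, -2), l)), Mul(-1, F)) = Add(Mul(69, Add(Add(9, Mul(-1, -6)), 84)), Mul(-1, 44919)) = Add(Mul(69, Add(Add(9, 6), 84)), -44919) = Add(Mul(69, Add(15, 84)), -44919) = Add(Mul(69, 99), -44919) = Add(6831, -44919) = -38088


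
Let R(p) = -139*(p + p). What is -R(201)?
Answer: 55878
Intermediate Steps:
R(p) = -278*p
-R(201) = -(-278)*201 = -1*(-55878) = 55878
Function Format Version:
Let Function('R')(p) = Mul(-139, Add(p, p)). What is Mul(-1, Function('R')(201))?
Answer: 55878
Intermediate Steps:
Function('R')(p) = Mul(-278, p) (Function('R')(p) = Mul(-139, Mul(2, p)) = Mul(-278, p))
Mul(-1, Function('R')(201)) = Mul(-1, Mul(-278, 201)) = Mul(-1, -55878) = 55878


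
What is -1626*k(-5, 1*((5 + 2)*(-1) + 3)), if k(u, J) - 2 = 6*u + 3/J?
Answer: 93495/2 ≈ 46748.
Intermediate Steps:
k(u, J) = 2 + 3/J + 6*u (k(u, J) = 2 + (6*u + 3/J) = 2 + (3/J + 6*u) = 2 + 3/J + 6*u)
-1626*k(-5, 1*((5 + 2)*(-1) + 3)) = -1626*(2 + 3/((1*((5 + 2)*(-1) + 3))) + 6*(-5)) = -1626*(2 + 3/((1*(7*(-1) + 3))) - 30) = -1626*(2 + 3/((1*(-7 + 3))) - 30) = -1626*(2 + 3/((1*(-4))) - 30) = -1626*(2 + 3/(-4) - 30) = -1626*(2 + 3*(-¼) - 30) = -1626*(2 - ¾ - 30) = -1626*(-115/4) = 93495/2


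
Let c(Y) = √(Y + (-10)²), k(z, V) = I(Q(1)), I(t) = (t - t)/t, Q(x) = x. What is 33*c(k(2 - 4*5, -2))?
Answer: 330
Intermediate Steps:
I(t) = 0 (I(t) = 0/t = 0)
k(z, V) = 0
c(Y) = √(100 + Y) (c(Y) = √(Y + 100) = √(100 + Y))
33*c(k(2 - 4*5, -2)) = 33*√(100 + 0) = 33*√100 = 33*10 = 330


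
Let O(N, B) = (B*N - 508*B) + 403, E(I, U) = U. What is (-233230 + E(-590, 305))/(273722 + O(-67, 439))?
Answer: -1331/124 ≈ -10.734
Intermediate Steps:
O(N, B) = 403 - 508*B + B*N (O(N, B) = (-508*B + B*N) + 403 = 403 - 508*B + B*N)
(-233230 + E(-590, 305))/(273722 + O(-67, 439)) = (-233230 + 305)/(273722 + (403 - 508*439 + 439*(-67))) = -232925/(273722 + (403 - 223012 - 29413)) = -232925/(273722 - 252022) = -232925/21700 = -232925*1/21700 = -1331/124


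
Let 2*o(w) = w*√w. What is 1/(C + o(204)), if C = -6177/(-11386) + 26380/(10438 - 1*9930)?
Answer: -109717134707278/4432171572443061143 + 426559843394736*√51/4432171572443061143 ≈ 0.00066255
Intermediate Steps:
C = 75875149/1446022 (C = -6177*(-1/11386) + 26380/(10438 - 9930) = 6177/11386 + 26380/508 = 6177/11386 + 26380*(1/508) = 6177/11386 + 6595/127 = 75875149/1446022 ≈ 52.472)
o(w) = w^(3/2)/2 (o(w) = (w*√w)/2 = w^(3/2)/2)
1/(C + o(204)) = 1/(75875149/1446022 + 204^(3/2)/2) = 1/(75875149/1446022 + (408*√51)/2) = 1/(75875149/1446022 + 204*√51)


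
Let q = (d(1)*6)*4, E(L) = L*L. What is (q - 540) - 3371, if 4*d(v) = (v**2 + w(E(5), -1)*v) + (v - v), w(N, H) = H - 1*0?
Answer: -3911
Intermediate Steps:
E(L) = L**2
w(N, H) = H (w(N, H) = H + 0 = H)
d(v) = -v/4 + v**2/4 (d(v) = ((v**2 - v) + (v - v))/4 = ((v**2 - v) + 0)/4 = (v**2 - v)/4 = -v/4 + v**2/4)
q = 0 (q = (((1/4)*1*(-1 + 1))*6)*4 = (((1/4)*1*0)*6)*4 = (0*6)*4 = 0*4 = 0)
(q - 540) - 3371 = (0 - 540) - 3371 = -540 - 3371 = -3911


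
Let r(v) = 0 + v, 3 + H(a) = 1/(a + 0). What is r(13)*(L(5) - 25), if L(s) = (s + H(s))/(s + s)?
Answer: -16107/50 ≈ -322.14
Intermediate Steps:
H(a) = -3 + 1/a (H(a) = -3 + 1/(a + 0) = -3 + 1/a)
r(v) = v
L(s) = (-3 + s + 1/s)/(2*s) (L(s) = (s + (-3 + 1/s))/(s + s) = (-3 + s + 1/s)/((2*s)) = (-3 + s + 1/s)*(1/(2*s)) = (-3 + s + 1/s)/(2*s))
r(13)*(L(5) - 25) = 13*((½)*(1 + 5*(-3 + 5))/5² - 25) = 13*((½)*(1/25)*(1 + 5*2) - 25) = 13*((½)*(1/25)*(1 + 10) - 25) = 13*((½)*(1/25)*11 - 25) = 13*(11/50 - 25) = 13*(-1239/50) = -16107/50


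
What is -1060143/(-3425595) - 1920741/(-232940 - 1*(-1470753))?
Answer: -1755807326212/1413415341245 ≈ -1.2422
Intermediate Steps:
-1060143/(-3425595) - 1920741/(-232940 - 1*(-1470753)) = -1060143*(-1/3425595) - 1920741/(-232940 + 1470753) = 353381/1141865 - 1920741/1237813 = -1755807326212/1413415341245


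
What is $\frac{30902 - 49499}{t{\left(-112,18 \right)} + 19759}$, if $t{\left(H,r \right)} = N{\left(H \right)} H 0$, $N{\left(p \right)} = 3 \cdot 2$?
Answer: $- \frac{18597}{19759} \approx -0.94119$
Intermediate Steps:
$N{\left(p \right)} = 6$
$t{\left(H,r \right)} = 0$ ($t{\left(H,r \right)} = 6 H 0 = 0$)
$\frac{30902 - 49499}{t{\left(-112,18 \right)} + 19759} = \frac{30902 - 49499}{0 + 19759} = - \frac{18597}{19759}$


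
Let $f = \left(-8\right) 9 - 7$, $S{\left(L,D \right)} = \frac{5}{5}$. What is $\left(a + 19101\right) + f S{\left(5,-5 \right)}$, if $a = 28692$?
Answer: $47714$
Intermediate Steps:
$S{\left(L,D \right)} = 1$ ($S{\left(L,D \right)} = 5 \cdot \frac{1}{5} = 1$)
$f = -79$ ($f = -72 - 7 = -79$)
$\left(a + 19101\right) + f S{\left(5,-5 \right)} = \left(28692 + 19101\right) - 79 = 47793 - 79 = 47714$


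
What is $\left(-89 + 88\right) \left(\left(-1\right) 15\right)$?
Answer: $15$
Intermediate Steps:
$\left(-89 + 88\right) \left(\left(-1\right) 15\right) = \left(-1\right) \left(-15\right) = 15$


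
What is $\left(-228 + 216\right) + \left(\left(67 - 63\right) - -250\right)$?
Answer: $242$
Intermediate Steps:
$\left(-228 + 216\right) + \left(\left(67 - 63\right) - -250\right) = -12 + \left(\left(67 - 63\right) + 250\right) = -12 + \left(4 + 250\right) = -12 + 254 = 242$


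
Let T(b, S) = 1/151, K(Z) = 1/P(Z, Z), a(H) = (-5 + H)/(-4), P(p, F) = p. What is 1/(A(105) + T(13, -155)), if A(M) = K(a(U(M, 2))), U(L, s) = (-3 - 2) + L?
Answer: -14345/509 ≈ -28.183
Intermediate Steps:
U(L, s) = -5 + L
a(H) = 5/4 - H/4 (a(H) = (-5 + H)*(-¼) = 5/4 - H/4)
K(Z) = 1/Z
T(b, S) = 1/151
A(M) = 1/(5/2 - M/4) (A(M) = 1/(5/4 - (-5 + M)/4) = 1/(5/4 + (5/4 - M/4)) = 1/(5/2 - M/4))
1/(A(105) + T(13, -155)) = 1/(-4/(-10 + 105) + 1/151) = 1/(-4/95 + 1/151) = 1/(-509/14345) = -14345/509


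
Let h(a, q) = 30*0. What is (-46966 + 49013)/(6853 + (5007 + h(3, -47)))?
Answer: 2047/11860 ≈ 0.17260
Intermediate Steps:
h(a, q) = 0
(-46966 + 49013)/(6853 + (5007 + h(3, -47))) = (-46966 + 49013)/(6853 + (5007 + 0)) = 2047/(6853 + 5007) = 2047/11860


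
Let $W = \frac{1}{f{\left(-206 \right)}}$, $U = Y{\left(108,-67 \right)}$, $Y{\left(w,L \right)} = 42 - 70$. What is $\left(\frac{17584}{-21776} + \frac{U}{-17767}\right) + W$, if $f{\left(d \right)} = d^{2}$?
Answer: $- \frac{826961160813}{1026140120732} \approx -0.80589$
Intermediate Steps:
$Y{\left(w,L \right)} = -28$
$U = -28$
$W = \frac{1}{42436}$ ($W = \frac{1}{\left(-206\right)^{2}} = \frac{1}{42436} \approx 2.3565 \cdot 10^{-5}$)
$\left(\frac{17584}{-21776} + \frac{U}{-17767}\right) + W = \left(\frac{17584}{-21776} - \frac{28}{-17767}\right) + \frac{1}{42436} = \left(17584 \left(- \frac{1}{21776}\right) - - \frac{28}{17767}\right) + \frac{1}{42436} = \left(- \frac{1099}{1361} + \frac{28}{17767}\right) + \frac{1}{42436} = - \frac{19487825}{24180887} + \frac{1}{42436} = - \frac{826961160813}{1026140120732}$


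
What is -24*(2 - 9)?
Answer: 168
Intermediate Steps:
-24*(2 - 9) = -24*(-7) = 168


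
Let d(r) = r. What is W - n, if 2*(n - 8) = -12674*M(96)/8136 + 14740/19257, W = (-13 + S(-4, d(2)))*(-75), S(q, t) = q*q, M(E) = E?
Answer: -345141551/2176041 ≈ -158.61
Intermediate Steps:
S(q, t) = q²
W = -225 (W = (-13 + (-4)²)*(-75) = (-13 + 16)*(-75) = 3*(-75) = -225)
n = -144467674/2176041 (n = 8 + (-12674/(8136/96) + 14740/19257)/2 = 8 + (-12674/(8136*(1/96)) + 14740*(1/19257))/2 = 8 + (-12674/339/4 + 14740/19257)/2 = 8 + (-12674*4/339 + 14740/19257)/2 = 8 + (-50696/339 + 14740/19257)/2 = 8 + (½)*(-323752004/2176041) = 8 - 161876002/2176041 = -144467674/2176041 ≈ -66.390)
W - n = -225 - 1*(-144467674/2176041) = -225 + 144467674/2176041 = -345141551/2176041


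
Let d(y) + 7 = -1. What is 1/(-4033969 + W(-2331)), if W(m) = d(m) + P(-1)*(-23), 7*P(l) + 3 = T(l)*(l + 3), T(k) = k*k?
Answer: -7/28237816 ≈ -2.4789e-7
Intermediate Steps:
d(y) = -8 (d(y) = -7 - 1 = -8)
T(k) = k**2
P(l) = -3/7 + l**2*(3 + l)/7 (P(l) = -3/7 + (l**2*(l + 3))/7 = -3/7 + (l**2*(3 + l))/7 = -3/7 + l**2*(3 + l)/7)
W(m) = -33/7 (W(m) = -8 + (-3/7 + (1/7)*(-1)**3 + (3/7)*(-1)**2)*(-23) = -8 + (-3/7 + (1/7)*(-1) + (3/7)*1)*(-23) = -8 + (-3/7 - 1/7 + 3/7)*(-23) = -8 - 1/7*(-23) = -8 + 23/7 = -33/7)
1/(-4033969 + W(-2331)) = 1/(-4033969 - 33/7) = 1/(-28237816/7) = -7/28237816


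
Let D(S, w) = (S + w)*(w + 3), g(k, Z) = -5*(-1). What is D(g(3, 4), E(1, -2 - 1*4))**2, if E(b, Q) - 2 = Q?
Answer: 1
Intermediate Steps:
E(b, Q) = 2 + Q
g(k, Z) = 5
D(S, w) = (3 + w)*(S + w) (D(S, w) = (S + w)*(3 + w) = (3 + w)*(S + w))
D(g(3, 4), E(1, -2 - 1*4))**2 = ((2 + (-2 - 1*4))**2 + 3*5 + 3*(2 + (-2 - 1*4)) + 5*(2 + (-2 - 1*4)))**2 = ((2 + (-2 - 4))**2 + 15 + 3*(2 + (-2 - 4)) + 5*(2 + (-2 - 4)))**2 = ((2 - 6)**2 + 15 + 3*(2 - 6) + 5*(2 - 6))**2 = ((-4)**2 + 15 + 3*(-4) + 5*(-4))**2 = (16 + 15 - 12 - 20)**2 = (-1)**2 = 1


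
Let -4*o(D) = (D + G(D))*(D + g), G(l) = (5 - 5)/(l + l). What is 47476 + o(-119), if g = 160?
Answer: 194783/4 ≈ 48696.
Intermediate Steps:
G(l) = 0 (G(l) = 0/((2*l)) = 0*(1/(2*l)) = 0)
o(D) = -D*(160 + D)/4 (o(D) = -(D + 0)*(D + 160)/4 = -D*(160 + D)/4)
47476 + o(-119) = 47476 + (1/4)*(-119)*(-160 - 1*(-119)) = 47476 + (1/4)*(-119)*(-160 + 119) = 47476 + (1/4)*(-119)*(-41) = 47476 + 4879/4 = 194783/4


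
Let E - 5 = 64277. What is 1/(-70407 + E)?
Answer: -1/6125 ≈ -0.00016327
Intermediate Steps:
E = 64282 (E = 5 + 64277 = 64282)
1/(-70407 + E) = 1/(-70407 + 64282) = 1/(-6125) = -1/6125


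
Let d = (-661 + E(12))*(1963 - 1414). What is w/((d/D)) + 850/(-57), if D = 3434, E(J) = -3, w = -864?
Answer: -1954694/288591 ≈ -6.7732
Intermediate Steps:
d = -364536 (d = (-661 - 3)*(1963 - 1414) = -664*549 = -364536)
w/((d/D)) + 850/(-57) = -864/((-364536/3434)) + 850/(-57) = -864/((-364536*1/3434)) + 850*(-1/57) = -864/(-182268/1717) - 850/57 = -864*(-1717/182268) - 850/57 = 41208/5063 - 850/57 = -1954694/288591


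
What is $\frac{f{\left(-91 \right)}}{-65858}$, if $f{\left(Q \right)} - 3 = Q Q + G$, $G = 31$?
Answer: $- \frac{8315}{65858} \approx -0.12626$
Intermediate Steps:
$f{\left(Q \right)} = 34 + Q^{2}$ ($f{\left(Q \right)} = 3 + \left(Q Q + 31\right) = 3 + \left(Q^{2} + 31\right) = 3 + \left(31 + Q^{2}\right) = 34 + Q^{2}$)
$\frac{f{\left(-91 \right)}}{-65858} = \frac{34 + \left(-91\right)^{2}}{-65858} = \left(34 + 8281\right) \left(- \frac{1}{65858}\right) = 8315 \left(- \frac{1}{65858}\right) = - \frac{8315}{65858}$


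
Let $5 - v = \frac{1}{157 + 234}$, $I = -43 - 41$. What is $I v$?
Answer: $- \frac{164136}{391} \approx -419.79$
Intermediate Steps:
$I = -84$
$v = \frac{1954}{391}$ ($v = 5 - \frac{1}{157 + 234} = 5 - \frac{1}{391} = \frac{1954}{391} \approx 4.9974$)
$I v = \left(-84\right) \frac{1954}{391} = - \frac{164136}{391}$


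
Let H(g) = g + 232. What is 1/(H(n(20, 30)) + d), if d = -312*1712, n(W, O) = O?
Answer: -1/533882 ≈ -1.8731e-6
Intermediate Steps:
d = -534144
H(g) = 232 + g
1/(H(n(20, 30)) + d) = 1/((232 + 30) - 534144) = 1/(262 - 534144) = 1/(-533882) = -1/533882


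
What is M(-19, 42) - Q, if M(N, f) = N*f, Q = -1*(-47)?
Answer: -845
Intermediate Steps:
Q = 47
M(-19, 42) - Q = -19*42 - 1*47 = -798 - 47 = -845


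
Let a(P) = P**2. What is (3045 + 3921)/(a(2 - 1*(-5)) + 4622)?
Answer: 258/173 ≈ 1.4913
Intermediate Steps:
(3045 + 3921)/(a(2 - 1*(-5)) + 4622) = (3045 + 3921)/((2 - 1*(-5))**2 + 4622) = 6966/((2 + 5)**2 + 4622) = 6966/(7**2 + 4622) = 6966/(49 + 4622) = 6966/4671 = 6966*(1/4671) = 258/173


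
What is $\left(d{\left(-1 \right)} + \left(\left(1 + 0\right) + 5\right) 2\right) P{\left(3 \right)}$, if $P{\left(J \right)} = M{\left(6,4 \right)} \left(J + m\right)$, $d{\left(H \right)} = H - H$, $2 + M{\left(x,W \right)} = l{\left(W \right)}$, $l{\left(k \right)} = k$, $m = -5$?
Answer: $-48$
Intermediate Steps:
$M{\left(x,W \right)} = -2 + W$
$d{\left(H \right)} = 0$
$P{\left(J \right)} = -10 + 2 J$ ($P{\left(J \right)} = \left(-2 + 4\right) \left(J - 5\right) = 2 \left(-5 + J\right) = -10 + 2 J$)
$\left(d{\left(-1 \right)} + \left(\left(1 + 0\right) + 5\right) 2\right) P{\left(3 \right)} = \left(0 + \left(\left(1 + 0\right) + 5\right) 2\right) \left(-10 + 2 \cdot 3\right) = \left(0 + \left(1 + 5\right) 2\right) \left(-10 + 6\right) = \left(0 + 6 \cdot 2\right) \left(-4\right) = \left(0 + 12\right) \left(-4\right) = 12 \left(-4\right) = -48$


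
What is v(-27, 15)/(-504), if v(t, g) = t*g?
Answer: 45/56 ≈ 0.80357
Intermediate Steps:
v(t, g) = g*t
v(-27, 15)/(-504) = (15*(-27))/(-504) = -405*(-1/504) = 45/56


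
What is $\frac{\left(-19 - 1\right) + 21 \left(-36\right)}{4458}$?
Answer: $- \frac{388}{2229} \approx -0.17407$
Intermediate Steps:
$\frac{\left(-19 - 1\right) + 21 \left(-36\right)}{4458} = \left(-20 - 756\right) \frac{1}{4458} = \left(-776\right) \frac{1}{4458} = - \frac{388}{2229}$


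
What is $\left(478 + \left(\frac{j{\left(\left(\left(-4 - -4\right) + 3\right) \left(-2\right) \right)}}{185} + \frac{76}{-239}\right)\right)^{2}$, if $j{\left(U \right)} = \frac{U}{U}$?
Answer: $\frac{446094486660601}{1954966225} \approx 2.2819 \cdot 10^{5}$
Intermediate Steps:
$j{\left(U \right)} = 1$
$\left(478 + \left(\frac{j{\left(\left(\left(-4 - -4\right) + 3\right) \left(-2\right) \right)}}{185} + \frac{76}{-239}\right)\right)^{2} = \left(478 + \left(1 \cdot \frac{1}{185} + \frac{76}{-239}\right)\right)^{2} = \left(478 + \left(1 \cdot \frac{1}{185} + 76 \left(- \frac{1}{239}\right)\right)\right)^{2} = \left(478 + \left(\frac{1}{185} - \frac{76}{239}\right)\right)^{2} = \left(478 - \frac{13821}{44215}\right)^{2} = \left(\frac{21120949}{44215}\right)^{2} = \frac{446094486660601}{1954966225}$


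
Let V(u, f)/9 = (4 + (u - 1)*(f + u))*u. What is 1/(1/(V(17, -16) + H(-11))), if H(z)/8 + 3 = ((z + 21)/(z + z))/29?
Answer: 968444/319 ≈ 3035.9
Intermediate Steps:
V(u, f) = 9*u*(4 + (-1 + u)*(f + u)) (V(u, f) = 9*((4 + (u - 1)*(f + u))*u) = 9*((4 + (-1 + u)*(f + u))*u) = 9*(u*(4 + (-1 + u)*(f + u))) = 9*u*(4 + (-1 + u)*(f + u)))
H(z) = -24 + 4*(21 + z)/(29*z) (H(z) = -24 + 8*(((z + 21)/(z + z))/29) = -24 + 8*(((21 + z)/((2*z)))*(1/29)) = -24 + 8*(((21 + z)*(1/(2*z)))*(1/29)) = -24 + 8*(((21 + z)/(2*z))*(1/29)) = -24 + 8*((21 + z)/(58*z)) = -24 + 4*(21 + z)/(29*z))
1/(1/(V(17, -16) + H(-11))) = 1/(1/(9*17*(4 + 17**2 - 1*(-16) - 1*17 - 16*17) + (4/29)*(21 - 173*(-11))/(-11))) = 1/(1/(9*17*(4 + 289 + 16 - 17 - 272) + (4/29)*(-1/11)*(21 + 1903))) = 1/(1/(9*17*20 + (4/29)*(-1/11)*1924)) = 1/(1/(3060 - 7696/319)) = 1/(1/(968444/319)) = 1/(319/968444) = 968444/319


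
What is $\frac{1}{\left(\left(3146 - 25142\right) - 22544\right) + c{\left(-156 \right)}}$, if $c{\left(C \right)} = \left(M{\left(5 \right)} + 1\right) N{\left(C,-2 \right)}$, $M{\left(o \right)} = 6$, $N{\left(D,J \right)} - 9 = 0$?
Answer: $- \frac{1}{44477} \approx -2.2484 \cdot 10^{-5}$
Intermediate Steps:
$N{\left(D,J \right)} = 9$ ($N{\left(D,J \right)} = 9 + 0 = 9$)
$c{\left(C \right)} = 63$ ($c{\left(C \right)} = \left(6 + 1\right) 9 = 7 \cdot 9 = 63$)
$\frac{1}{\left(\left(3146 - 25142\right) - 22544\right) + c{\left(-156 \right)}} = \frac{1}{\left(\left(3146 - 25142\right) - 22544\right) + 63} = \frac{1}{\left(-21996 - 22544\right) + 63} = \frac{1}{-44540 + 63} = \frac{1}{-44477} = - \frac{1}{44477}$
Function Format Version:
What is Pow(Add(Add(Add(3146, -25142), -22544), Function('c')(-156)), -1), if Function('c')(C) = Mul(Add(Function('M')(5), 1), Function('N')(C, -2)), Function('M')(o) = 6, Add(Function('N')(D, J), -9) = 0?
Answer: Rational(-1, 44477) ≈ -2.2484e-5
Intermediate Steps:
Function('N')(D, J) = 9 (Function('N')(D, J) = Add(9, 0) = 9)
Function('c')(C) = 63 (Function('c')(C) = Mul(Add(6, 1), 9) = Mul(7, 9) = 63)
Pow(Add(Add(Add(3146, -25142), -22544), Function('c')(-156)), -1) = Pow(Add(Add(Add(3146, -25142), -22544), 63), -1) = Pow(Add(Add(-21996, -22544), 63), -1) = Pow(Add(-44540, 63), -1) = Pow(-44477, -1) = Rational(-1, 44477)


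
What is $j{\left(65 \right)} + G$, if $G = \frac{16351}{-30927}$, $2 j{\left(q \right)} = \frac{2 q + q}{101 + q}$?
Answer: $\frac{602233}{10267764} \approx 0.058653$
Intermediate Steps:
$j{\left(q \right)} = \frac{3 q}{2 \left(101 + q\right)}$ ($j{\left(q \right)} = \frac{\left(2 q + q\right) \frac{1}{101 + q}}{2} = \frac{3 q \frac{1}{101 + q}}{2} = \frac{3 q}{2 \left(101 + q\right)}$)
$G = - \frac{16351}{30927}$ ($G = 16351 \left(- \frac{1}{30927}\right) = - \frac{16351}{30927} \approx -0.5287$)
$j{\left(65 \right)} + G = \frac{3}{2} \cdot 65 \frac{1}{101 + 65} - \frac{16351}{30927} = \frac{3}{2} \cdot 65 \cdot \frac{1}{166} - \frac{16351}{30927} = \frac{195}{332} - \frac{16351}{30927} = \frac{602233}{10267764}$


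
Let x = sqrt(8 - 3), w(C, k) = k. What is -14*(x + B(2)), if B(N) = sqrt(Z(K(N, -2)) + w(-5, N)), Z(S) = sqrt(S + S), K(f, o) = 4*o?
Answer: -14*sqrt(5) - 14*sqrt(2 + 4*I) ≈ -56.49 - 15.565*I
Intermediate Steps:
x = sqrt(5) ≈ 2.2361
Z(S) = sqrt(2)*sqrt(S) (Z(S) = sqrt(2*S) = sqrt(2)*sqrt(S))
B(N) = sqrt(N + 4*I) (B(N) = sqrt(sqrt(2)*sqrt(4*(-2)) + N) = sqrt(sqrt(2)*sqrt(-8) + N) = sqrt(sqrt(2)*(2*I*sqrt(2)) + N) = sqrt(4*I + N) = sqrt(N + 4*I))
-14*(x + B(2)) = -14*(sqrt(5) + sqrt(2 + 4*I)) = -14*sqrt(5) - 14*sqrt(2 + 4*I)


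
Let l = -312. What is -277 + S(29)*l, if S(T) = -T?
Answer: 8771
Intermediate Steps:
-277 + S(29)*l = -277 - 1*29*(-312) = -277 - 29*(-312) = -277 + 9048 = 8771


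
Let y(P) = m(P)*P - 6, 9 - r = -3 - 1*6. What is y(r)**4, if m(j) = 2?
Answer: 810000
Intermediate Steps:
r = 18 (r = 9 - (-3 - 1*6) = 9 - (-3 - 6) = 9 - 1*(-9) = 9 + 9 = 18)
y(P) = -6 + 2*P (y(P) = 2*P - 6 = -6 + 2*P)
y(r)**4 = (-6 + 2*18)**4 = (-6 + 36)**4 = 30**4 = 810000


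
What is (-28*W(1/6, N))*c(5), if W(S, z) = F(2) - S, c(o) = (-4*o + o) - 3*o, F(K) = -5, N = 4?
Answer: -4340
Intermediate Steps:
c(o) = -6*o (c(o) = -3*o - 3*o = -6*o)
W(S, z) = -5 - S
(-28*W(1/6, N))*c(5) = (-28*(-5 - 1/6))*(-6*5) = -28*(-5 - 1*1/6)*(-30) = -28*(-5 - 1/6)*(-30) = -28*(-31/6)*(-30) = (434/3)*(-30) = -4340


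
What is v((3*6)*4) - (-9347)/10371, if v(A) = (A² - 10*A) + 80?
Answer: 47135171/10371 ≈ 4544.9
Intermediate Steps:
v(A) = 80 + A² - 10*A
v((3*6)*4) - (-9347)/10371 = (80 + ((3*6)*4)² - 10*3*6*4) - (-9347)/10371 = (80 + (18*4)² - 180*4) - (-9347)/10371 = (80 + 72² - 10*72) - 1*(-9347/10371) = (80 + 5184 - 720) + 9347/10371 = 4544 + 9347/10371 = 47135171/10371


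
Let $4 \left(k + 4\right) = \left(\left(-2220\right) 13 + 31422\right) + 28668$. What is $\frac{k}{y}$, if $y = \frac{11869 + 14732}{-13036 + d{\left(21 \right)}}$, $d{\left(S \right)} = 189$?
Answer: $- \frac{200503129}{53202} \approx -3768.7$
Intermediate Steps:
$k = \frac{15607}{2}$ ($k = -4 + \frac{\left(\left(-2220\right) 13 + 31422\right) + 28668}{4} = -4 + \frac{\left(-28860 + 31422\right) + 28668}{4} = -4 + \frac{2562 + 28668}{4} = -4 + \frac{1}{4} \cdot 31230 = -4 + \frac{15615}{2} = \frac{15607}{2} \approx 7803.5$)
$y = - \frac{26601}{12847}$ ($y = \frac{11869 + 14732}{-13036 + 189} = \frac{26601}{-12847} = 26601 \left(- \frac{1}{12847}\right) = - \frac{26601}{12847} \approx -2.0706$)
$\frac{k}{y} = \frac{15607}{2 \left(- \frac{26601}{12847}\right)} = \frac{15607}{2} \left(- \frac{12847}{26601}\right) = - \frac{200503129}{53202}$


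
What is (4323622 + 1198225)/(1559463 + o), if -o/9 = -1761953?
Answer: 5521847/17417040 ≈ 0.31704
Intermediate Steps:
o = 15857577 (o = -9*(-1761953) = 15857577)
(4323622 + 1198225)/(1559463 + o) = (4323622 + 1198225)/(1559463 + 15857577) = 5521847/17417040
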